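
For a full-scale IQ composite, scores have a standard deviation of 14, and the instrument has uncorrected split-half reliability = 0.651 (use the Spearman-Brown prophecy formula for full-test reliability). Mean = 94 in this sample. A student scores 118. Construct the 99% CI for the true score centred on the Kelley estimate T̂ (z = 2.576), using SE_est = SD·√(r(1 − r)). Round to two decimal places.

Spearman-Brown: r = 2(0.651) / (1 + 0.651) = 1.3020 / 1.6510 ≃ 0.7886
Estimated true score = 0.7886×118 + (1 − 0.7886)×94 ≃ 112.9267
SE_est = 14.0000·√[r(1 − r)] ≃ 5.7161
99% CI: 112.9267 ± 14.7247 ≃ (98.2021, 127.6514)

[98.20, 127.65]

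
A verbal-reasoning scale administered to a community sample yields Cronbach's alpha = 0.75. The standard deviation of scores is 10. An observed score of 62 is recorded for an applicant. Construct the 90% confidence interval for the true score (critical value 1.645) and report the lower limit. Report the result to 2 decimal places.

SEM = 10.000*√(1 − 0.750) ≃ 5.000
Half-width = 1.645*5.000 ≃ 8.225
Lower bound: 62 − 8.225 = 53.775

53.78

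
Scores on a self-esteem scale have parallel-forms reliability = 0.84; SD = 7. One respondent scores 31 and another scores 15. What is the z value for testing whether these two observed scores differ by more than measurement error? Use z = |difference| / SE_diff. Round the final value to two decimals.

SEM = 7.000·√(1 − 0.840) ≈ 2.800
SE_diff = √2 · SEM ≈ 3.960
z = 16 / 3.960 ≈ 4.041

4.04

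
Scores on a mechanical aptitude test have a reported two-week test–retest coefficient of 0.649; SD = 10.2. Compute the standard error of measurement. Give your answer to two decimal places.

SEM = 10.2000 * √(1 − 0.6490) = 10.2000 * √0.3510 ≈ 10.2000 * 0.5925 ≈ 6.0430

6.04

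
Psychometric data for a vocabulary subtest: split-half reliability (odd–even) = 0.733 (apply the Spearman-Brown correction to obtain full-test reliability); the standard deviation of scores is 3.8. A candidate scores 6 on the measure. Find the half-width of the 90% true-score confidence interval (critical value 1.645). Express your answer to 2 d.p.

r_full = 2·0.733 / (1 + 0.733) ≈ 0.846
SEM = 3.800×√(1 − 0.846) ≈ 1.492
1.645 × SEM ≈ 2.454

2.45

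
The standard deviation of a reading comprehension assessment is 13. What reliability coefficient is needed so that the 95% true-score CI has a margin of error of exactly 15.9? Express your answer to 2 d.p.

0.61

Required SEM = 15.9 / 1.96 ≈ 8.1122
r = 1 − (SEM / SD)² = 1 − (8.1122 / 13)² ≈ 1 − 0.3894 ≈ 0.6106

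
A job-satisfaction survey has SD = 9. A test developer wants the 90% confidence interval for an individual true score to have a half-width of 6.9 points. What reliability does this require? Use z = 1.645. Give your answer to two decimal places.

SEM needed = half-width / z = 6.9/1.645 ≈ 4.19453
Required reliability = 1 − (SEM/SD)² = 1 − 0.21721 ≈ 0.78279

0.78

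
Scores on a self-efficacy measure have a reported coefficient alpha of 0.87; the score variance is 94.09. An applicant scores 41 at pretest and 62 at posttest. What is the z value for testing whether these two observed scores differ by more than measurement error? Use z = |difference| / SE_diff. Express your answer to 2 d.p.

4.25

SD = √94.09 ≈ 9.70000
SEM = 9.70000 * √(1 − 0.87000) = 9.70000 * √0.13000 ≈ 9.70000 * 0.36056 ≈ 3.49738
SE_diff = SEM * √2 ≈ 3.49738 * 1.41421 ≈ 4.94605
z = 21 / 4.94605 ≈ 4.24581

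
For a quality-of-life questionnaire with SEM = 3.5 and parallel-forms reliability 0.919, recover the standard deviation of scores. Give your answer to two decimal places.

SD = 3.5 / √(1 − 0.919) ≃ 12.2977

12.30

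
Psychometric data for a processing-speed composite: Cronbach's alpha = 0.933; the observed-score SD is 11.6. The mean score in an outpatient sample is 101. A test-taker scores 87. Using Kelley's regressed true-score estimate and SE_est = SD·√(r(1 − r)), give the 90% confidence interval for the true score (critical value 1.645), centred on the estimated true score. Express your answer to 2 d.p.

T̂ = r·X + (1 − r)·M = 0.9330×87 + 0.0670×101 = 81.1710 + 6.7670 ≈ 87.9380
SE_est = SD × √(r(1 − r)) = 11.6000 × √0.0625 ≈ 11.6000 × 0.2500 ≈ 2.9003
CI = 87.9380 ± 1.645 × 2.9003 → [83.1671, 92.7089]

[83.17, 92.71]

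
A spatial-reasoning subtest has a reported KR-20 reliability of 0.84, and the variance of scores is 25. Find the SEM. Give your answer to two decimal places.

2.00

SD = √25 = 5.000
SEM = 5.000 · √(1 − 0.840) = 5.000 · √0.160 ≈ 5.000 · 0.400 ≈ 2.000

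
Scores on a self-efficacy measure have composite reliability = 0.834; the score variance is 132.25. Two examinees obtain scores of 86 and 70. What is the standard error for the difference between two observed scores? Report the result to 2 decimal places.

6.63

σ = 132.25^(1/2) = 11.5000
SEM = 11.5000 × √(1 − 0.8340) = 11.5000 × √0.1660 ≈ 11.5000 × 0.4074 ≈ 4.6855
SE_diff = SEM × √2 ≈ 4.6855 × 1.4142 ≈ 6.6262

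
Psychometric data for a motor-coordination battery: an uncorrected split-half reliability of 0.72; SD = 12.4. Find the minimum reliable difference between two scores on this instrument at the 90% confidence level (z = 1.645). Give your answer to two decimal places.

r_full = 2·0.72 / (1 + 0.72) ≈ 0.8372
SEM = 12.4000·√(1 − 0.8372) ≈ 5.0031
SE_diff = SEM · √2 ≈ 5.0031 · 1.4142 ≈ 7.0754
Minimum reliable difference = 1.645 · SE_diff ≈ 1.645 · 7.0754 ≈ 11.6390

11.64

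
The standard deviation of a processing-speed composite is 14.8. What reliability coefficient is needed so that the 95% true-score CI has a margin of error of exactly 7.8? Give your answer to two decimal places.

SEM needed = half-width / z = 7.8/1.96 ≈ 3.97959
r = 1 − (SEM / SD)² = 1 − (3.97959 / 14.8)² ≈ 1 − 0.07230 ≈ 0.92770

0.93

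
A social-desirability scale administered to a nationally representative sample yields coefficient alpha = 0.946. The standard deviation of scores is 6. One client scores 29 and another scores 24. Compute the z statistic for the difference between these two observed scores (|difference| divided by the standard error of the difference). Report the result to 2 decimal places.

SEM = 6.000 * √(1 − 0.946) = 6.000 * √0.054 ≈ 6.000 * 0.232 ≈ 1.394
SE_diff = SEM * √2 ≈ 1.394 * 1.414 ≈ 1.972
z = 5 / 1.972 ≈ 2.536

2.54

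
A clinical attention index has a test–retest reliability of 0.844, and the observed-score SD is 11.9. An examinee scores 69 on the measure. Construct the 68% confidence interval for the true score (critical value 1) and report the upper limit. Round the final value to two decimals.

73.70

SEM = 11.900·√(1 − 0.844) ≈ 4.700
Margin = 1 · 4.700 ≈ 4.700
Upper bound: 69 + 4.700 = 73.700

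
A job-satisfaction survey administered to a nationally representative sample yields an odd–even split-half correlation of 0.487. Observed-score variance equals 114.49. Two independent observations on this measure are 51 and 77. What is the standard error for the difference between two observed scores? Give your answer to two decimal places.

σ = 114.49^(1/2) = 10.700
Spearman-Brown: r = 2(0.487) / (1 + 0.487) = 0.974 / 1.487 ≈ 0.655
SEM = 10.700 × √(1 − 0.655) = 10.700 × √0.345 ≈ 10.700 × 0.587 ≈ 6.285
Standard error of the difference = 6.285·√2 ≈ 8.888

8.89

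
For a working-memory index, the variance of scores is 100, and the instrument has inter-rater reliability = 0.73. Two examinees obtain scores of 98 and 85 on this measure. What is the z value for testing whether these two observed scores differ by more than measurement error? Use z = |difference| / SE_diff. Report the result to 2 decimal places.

1.77

SD = √100 ≃ 10.0000
SEM = 10.0000·√(1 − 0.7300) ≃ 5.1962
SE_diff = SEM · √2 ≃ 5.1962 · 1.4142 ≃ 7.3485
z = 13 / 7.3485 ≃ 1.7691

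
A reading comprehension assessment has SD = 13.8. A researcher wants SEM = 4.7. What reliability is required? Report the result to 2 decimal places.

r = 1 − (SEM / SD)² = 1 − (4.700 / 13.8)² ≃ 1 − 0.116 ≃ 0.884

0.88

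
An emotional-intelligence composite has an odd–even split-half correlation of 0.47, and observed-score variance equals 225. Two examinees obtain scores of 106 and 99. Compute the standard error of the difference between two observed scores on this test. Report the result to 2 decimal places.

SD = √225 = 15.0000
Spearman-Brown: r = 2(0.47) / (1 + 0.47) = 0.9400 / 1.4700 ≈ 0.6395
The standard error of measurement is 15.0000×√(1 − 0.6395) ≈ 15.0000×0.6005 ≈ 9.0068.
Standard error of the difference = 9.0068·√2 ≈ 12.7375

12.74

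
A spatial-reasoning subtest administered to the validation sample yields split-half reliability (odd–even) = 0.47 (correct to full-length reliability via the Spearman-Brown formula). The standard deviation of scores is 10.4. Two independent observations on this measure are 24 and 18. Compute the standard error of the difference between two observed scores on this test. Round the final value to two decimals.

Spearman-Brown: r = 2(0.47) / (1 + 0.47) = 0.94000 / 1.47000 ≈ 0.63946
SEM = 10.40000 · √(1 − 0.63946) = 10.40000 · √0.36054 ≈ 10.40000 · 0.60045 ≈ 6.24471
Standard error of the difference = 6.24471·√2 ≈ 8.83136

8.83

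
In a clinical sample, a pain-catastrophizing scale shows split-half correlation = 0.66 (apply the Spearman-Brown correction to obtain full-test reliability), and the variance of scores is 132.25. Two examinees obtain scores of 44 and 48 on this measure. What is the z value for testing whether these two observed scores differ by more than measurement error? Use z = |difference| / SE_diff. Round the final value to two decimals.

SD = √132.25 ≈ 11.50000
r_full = 2·0.66 / (1 + 0.66) ≈ 0.79518
SEM = 11.50000·√(1 − 0.79518) ≈ 5.20455
SE_diff = SEM · √2 ≈ 5.20455 · 1.41421 ≈ 7.36035
z = 4 / 7.36035 ≈ 0.54345

0.54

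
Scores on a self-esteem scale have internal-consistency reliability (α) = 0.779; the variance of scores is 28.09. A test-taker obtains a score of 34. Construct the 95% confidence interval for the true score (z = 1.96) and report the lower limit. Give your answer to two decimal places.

29.12

SD = √28.09 = 5.300
SEM = 5.300 × √(1 − 0.779) = 5.300 × √0.221 ≈ 5.300 × 0.470 ≈ 2.492
Half-width = 1.96×2.492 ≈ 4.883
Lower bound: 34 − 4.883 = 29.117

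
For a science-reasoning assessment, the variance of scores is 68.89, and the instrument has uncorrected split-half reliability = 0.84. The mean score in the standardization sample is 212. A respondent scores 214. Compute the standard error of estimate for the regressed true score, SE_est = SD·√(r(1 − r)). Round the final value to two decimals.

SD = √68.89 = 8.3000
Spearman-Brown: r = 2(0.84) / (1 + 0.84) = 1.6800 / 1.8400 ≈ 0.9130
SE_est = 8.3000·√[r(1 − r)] ≈ 2.3387

2.34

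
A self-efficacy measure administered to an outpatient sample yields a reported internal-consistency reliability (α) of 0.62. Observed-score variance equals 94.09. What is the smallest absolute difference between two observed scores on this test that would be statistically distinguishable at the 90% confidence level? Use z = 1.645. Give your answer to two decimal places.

13.91

σ = 94.09^(1/2) = 9.70000
The standard error of measurement is 9.70000·√(1 − 0.62000) ≈ 9.70000·0.61644 ≈ 5.97948.
SE_diff = SEM · √2 ≈ 5.97948 · 1.41421 ≈ 8.45626
Smallest detectable difference = 1.645·8.45626 ≈ 13.91055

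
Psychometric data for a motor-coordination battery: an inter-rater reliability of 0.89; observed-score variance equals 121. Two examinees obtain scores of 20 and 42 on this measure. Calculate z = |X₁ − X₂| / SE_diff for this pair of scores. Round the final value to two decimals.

σ = 121^(1/2) = 11.000
SEM = 11.000 * √(1 − 0.890) = 11.000 * √0.110 ≈ 11.000 * 0.332 ≈ 3.648
SE_diff = √2 * SEM ≈ 5.159
z = |20 − 42| / 5.159 = 22 / 5.159 ≈ 4.264

4.26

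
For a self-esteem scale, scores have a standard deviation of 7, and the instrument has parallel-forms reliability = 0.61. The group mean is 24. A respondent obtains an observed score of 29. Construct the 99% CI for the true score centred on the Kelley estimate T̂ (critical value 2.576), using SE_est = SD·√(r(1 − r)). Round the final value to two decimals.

T̂ = r·X + (1 − r)·M = 0.6100×29 + 0.3900×24 = 17.6900 + 9.3600 ≈ 27.0500
SE_est = 7.0000×√(0.6100×0.3900) ≈ 3.4142
99% CI: 27.0500 ± 8.7951 ≈ (18.2549, 35.8451)

[18.25, 35.85]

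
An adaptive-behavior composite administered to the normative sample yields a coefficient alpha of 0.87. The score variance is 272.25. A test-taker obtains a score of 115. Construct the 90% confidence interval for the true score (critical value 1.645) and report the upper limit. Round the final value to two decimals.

SD = √272.25 ≈ 16.5000
SEM = 16.5000*√(1 − 0.8700) ≈ 5.9492
Half-width = 1.645*5.9492 ≈ 9.7864
Upper bound: 115 + 9.7864 = 124.7864

124.79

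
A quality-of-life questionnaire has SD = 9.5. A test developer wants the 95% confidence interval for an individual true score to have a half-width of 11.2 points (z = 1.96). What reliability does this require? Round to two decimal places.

SEM needed = half-width / z = 11.2/1.96 ≃ 5.7143
r = 1 − (SEM / SD)² = 1 − (5.7143 / 9.5)² ≃ 1 − 0.3618 ≃ 0.6382

0.64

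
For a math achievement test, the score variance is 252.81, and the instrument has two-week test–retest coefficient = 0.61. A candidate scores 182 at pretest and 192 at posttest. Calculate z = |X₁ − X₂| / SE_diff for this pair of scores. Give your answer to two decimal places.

SD = √252.81 = 15.900
The standard error of measurement is 15.900·√(1 − 0.610) ≃ 15.900·0.624 ≃ 9.930.
SE_diff = SEM · √2 ≃ 9.930 · 1.414 ≃ 14.042
z = 10 / 14.042 ≃ 0.712

0.71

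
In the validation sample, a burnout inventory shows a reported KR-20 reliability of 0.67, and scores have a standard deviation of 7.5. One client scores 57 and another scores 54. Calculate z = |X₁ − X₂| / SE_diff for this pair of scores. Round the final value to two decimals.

0.49

SEM = 7.5000 · √(1 − 0.6700) = 7.5000 · √0.3300 ≈ 7.5000 · 0.5745 ≈ 4.3084
SE_diff = SEM · √2 ≈ 4.3084 · 1.4142 ≈ 6.0930
z = 3 / 6.0930 ≈ 0.4924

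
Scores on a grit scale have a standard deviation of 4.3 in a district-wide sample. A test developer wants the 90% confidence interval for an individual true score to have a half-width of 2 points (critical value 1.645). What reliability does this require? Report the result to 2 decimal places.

SEM needed = half-width / z = 2/1.645 ≈ 1.216
r = 1 − (1.216/4.3)² ≈ 1 − 0.080 ≈ 0.920

0.92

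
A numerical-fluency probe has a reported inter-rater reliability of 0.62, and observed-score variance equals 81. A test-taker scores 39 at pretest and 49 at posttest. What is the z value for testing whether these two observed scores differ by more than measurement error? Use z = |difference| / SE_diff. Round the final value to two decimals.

1.27

SD = √81 ≈ 9.00000
SEM = 9.00000 · √(1 − 0.62000) = 9.00000 · √0.38000 ≈ 9.00000 · 0.61644 ≈ 5.54797
Standard error of the difference = 5.54797·√2 ≈ 7.84602
z = 10 / 7.84602 ≈ 1.27453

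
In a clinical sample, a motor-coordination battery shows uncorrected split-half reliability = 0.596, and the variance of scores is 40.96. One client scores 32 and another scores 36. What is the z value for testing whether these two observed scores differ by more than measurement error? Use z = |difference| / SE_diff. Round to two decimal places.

0.88

σ = 40.96^(1/2) = 6.4000
Spearman-Brown: r = 2(0.596) / (1 + 0.596) = 1.1920 / 1.5960 ≈ 0.7469
SEM = 6.4000 * √(1 − 0.7469) = 6.4000 * √0.2531 ≈ 6.4000 * 0.5031 ≈ 3.2200
Standard error of the difference = 3.2200·√2 ≈ 4.5538
z = 4 / 4.5538 ≈ 0.8784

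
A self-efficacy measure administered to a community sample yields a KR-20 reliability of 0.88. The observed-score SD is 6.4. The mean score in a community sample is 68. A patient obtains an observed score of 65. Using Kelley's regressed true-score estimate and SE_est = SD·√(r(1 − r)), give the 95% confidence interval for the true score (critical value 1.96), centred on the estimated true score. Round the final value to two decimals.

[61.28, 69.44]

T̂ = r·X + (1 − r)·M = 0.880×65 + 0.120×68 = 57.200 + 8.160 ≈ 65.360
SE_est = SD × √(r(1 − r)) = 6.400 × √0.106 ≈ 6.400 × 0.325 ≈ 2.080
95% CI: 65.360 ± 4.076 ≈ (61.284, 69.436)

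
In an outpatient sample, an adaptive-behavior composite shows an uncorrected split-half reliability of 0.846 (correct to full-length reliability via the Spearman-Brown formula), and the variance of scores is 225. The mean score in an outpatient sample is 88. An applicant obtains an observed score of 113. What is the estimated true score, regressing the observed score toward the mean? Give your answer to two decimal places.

Spearman-Brown: r = 2(0.846) / (1 + 0.846) = 1.6920 / 1.8460 ≈ 0.9166
T̂ = r·X + (1 − r)·M = 0.9166·113 + 0.0834·88 ≈ 103.5731 + 7.3413 ≈ 110.9144

110.91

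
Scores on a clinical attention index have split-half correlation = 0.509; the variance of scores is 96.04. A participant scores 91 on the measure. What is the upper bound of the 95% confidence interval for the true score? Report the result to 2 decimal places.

SD = √96.04 = 9.8000
Full-length reliability (Spearman-Brown) = 2(0.509)/(1+0.509) ≈ 0.6746
SEM = 9.8000 * √(1 − 0.6746) = 9.8000 * √0.3254 ≈ 9.8000 * 0.5704 ≈ 5.5901
1.96 * SEM ≈ 10.9567
Upper bound: 91 + 10.9567 = 101.9567

101.96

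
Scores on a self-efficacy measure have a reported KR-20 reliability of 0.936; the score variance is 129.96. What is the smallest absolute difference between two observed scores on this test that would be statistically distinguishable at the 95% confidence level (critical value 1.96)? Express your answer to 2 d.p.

7.99

SD = √129.96 ≈ 11.400
SEM = 11.400 · √(1 − 0.936) = 11.400 · √0.064 ≈ 11.400 · 0.253 ≈ 2.884
Standard error of the difference = 2.884·√2 ≈ 4.079
Minimum reliable difference = 1.96 · SE_diff ≈ 1.96 · 4.079 ≈ 7.994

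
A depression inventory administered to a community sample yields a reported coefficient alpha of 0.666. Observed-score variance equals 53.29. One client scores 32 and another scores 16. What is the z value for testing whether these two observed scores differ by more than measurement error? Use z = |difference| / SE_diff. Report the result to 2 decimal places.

SD = √53.29 ≈ 7.3000
The standard error of measurement is 7.3000·√(1 − 0.6660) ≈ 7.3000·0.5779 ≈ 4.2189.
Standard error of the difference = 4.2189·√2 ≈ 5.9664
z = |32 − 16| / 5.9664 = 16 / 5.9664 ≈ 2.6817

2.68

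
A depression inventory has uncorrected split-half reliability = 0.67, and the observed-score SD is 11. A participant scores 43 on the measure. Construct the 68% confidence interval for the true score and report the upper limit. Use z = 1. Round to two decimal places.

r_full = 2·0.67 / (1 + 0.67) ≈ 0.8024
The standard error of measurement is 11.0000·√(1 − 0.8024) ≈ 11.0000·0.4445 ≈ 4.8898.
Half-width = 1·4.8898 ≈ 4.8898
Upper bound: 43 + 4.8898 = 47.8898

47.89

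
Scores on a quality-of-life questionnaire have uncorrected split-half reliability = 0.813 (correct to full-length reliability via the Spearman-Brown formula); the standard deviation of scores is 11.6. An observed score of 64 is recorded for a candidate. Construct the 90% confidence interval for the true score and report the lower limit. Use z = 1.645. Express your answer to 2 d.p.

r_full = 2·0.813 / (1 + 0.813) ≃ 0.897
The standard error of measurement is 11.600*√(1 − 0.897) ≃ 11.600*0.321 ≃ 3.725.
1.645 * SEM ≃ 6.128
Lower bound: 64 − 6.128 = 57.872

57.87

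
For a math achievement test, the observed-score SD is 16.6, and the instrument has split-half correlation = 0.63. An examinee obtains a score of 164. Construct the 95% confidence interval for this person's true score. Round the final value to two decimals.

r_full = 2·0.63 / (1 + 0.63) ≈ 0.7730
SEM = 16.6000 · √(1 − 0.7730) = 16.6000 · √0.2270 ≈ 16.6000 · 0.4764 ≈ 7.9089
1.96 · SEM ≈ 15.5014
95% CI: 164 ± 15.5014 = [148.4986, 179.5014]

[148.50, 179.50]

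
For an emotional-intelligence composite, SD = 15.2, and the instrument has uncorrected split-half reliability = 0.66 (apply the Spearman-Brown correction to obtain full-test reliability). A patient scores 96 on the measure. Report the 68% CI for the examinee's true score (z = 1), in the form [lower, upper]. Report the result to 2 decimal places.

[89.12, 102.88]

r_full = 2·0.66 / (1 + 0.66) ≈ 0.795
The standard error of measurement is 15.200×√(1 − 0.795) ≈ 15.200×0.453 ≈ 6.879.
Half-width = 1×6.879 ≈ 6.879
68% CI: 96 ± 6.879 = [89.121, 102.879]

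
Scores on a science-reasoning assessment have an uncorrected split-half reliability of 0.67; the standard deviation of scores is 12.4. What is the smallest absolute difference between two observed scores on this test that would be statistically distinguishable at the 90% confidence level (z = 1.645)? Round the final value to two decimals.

12.82

Full-length reliability (Spearman-Brown) = 2(0.67)/(1+0.67) ≈ 0.80240
SEM = 12.40000 · √(1 − 0.80240) = 12.40000 · √0.19760 ≈ 12.40000 · 0.44453 ≈ 5.51214
Standard error of the difference = 5.51214·√2 ≈ 7.79535
Minimum reliable difference = 1.645 · SE_diff ≈ 1.645 · 7.79535 ≈ 12.82334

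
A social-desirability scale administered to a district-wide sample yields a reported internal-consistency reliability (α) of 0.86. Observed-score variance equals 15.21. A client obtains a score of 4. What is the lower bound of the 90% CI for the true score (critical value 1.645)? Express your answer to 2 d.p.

1.60

σ = 15.21^(1/2) = 3.9000
SEM = 3.9000 * √(1 − 0.8600) = 3.9000 * √0.1400 ≈ 3.9000 * 0.3742 ≈ 1.4592
Margin = 1.645 * 1.4592 ≈ 2.4005
Lower limit = 4 − 2.4005 ≈ 1.5995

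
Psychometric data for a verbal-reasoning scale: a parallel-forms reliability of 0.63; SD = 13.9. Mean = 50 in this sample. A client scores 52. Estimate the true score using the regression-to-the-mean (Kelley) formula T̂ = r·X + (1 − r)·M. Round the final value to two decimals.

51.26

T̂ = 0.63000(52) + 0.37000(50) ≈ 51.26000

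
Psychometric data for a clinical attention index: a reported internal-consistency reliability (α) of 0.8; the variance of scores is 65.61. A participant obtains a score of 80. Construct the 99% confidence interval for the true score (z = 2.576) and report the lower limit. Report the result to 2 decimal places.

SD = √65.61 = 8.1000
SEM = 8.1000·√(1 − 0.8000) ≈ 3.6224
2.576 · SEM ≈ 9.3314
Lower bound: 80 − 9.3314 = 70.6686

70.67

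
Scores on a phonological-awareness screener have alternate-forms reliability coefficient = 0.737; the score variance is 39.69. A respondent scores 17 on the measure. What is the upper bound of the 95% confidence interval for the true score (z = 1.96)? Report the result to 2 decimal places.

SD = √39.69 ≈ 6.30000
The standard error of measurement is 6.30000·√(1 − 0.73700) ≈ 6.30000·0.51284 ≈ 3.23086.
1.96 · SEM ≈ 6.33249
Upper bound: 17 + 6.33249 = 23.33249

23.33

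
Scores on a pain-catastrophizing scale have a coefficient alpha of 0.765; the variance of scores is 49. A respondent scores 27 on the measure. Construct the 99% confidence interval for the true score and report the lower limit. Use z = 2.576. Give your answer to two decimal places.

18.26

SD = √49 = 7.00000
SEM = 7.00000 * √(1 − 0.76500) = 7.00000 * √0.23500 ≈ 7.00000 * 0.48477 ≈ 3.39338
Margin = 2.576 * 3.39338 ≈ 8.74134
Lower bound: 27 − 8.74134 = 18.25866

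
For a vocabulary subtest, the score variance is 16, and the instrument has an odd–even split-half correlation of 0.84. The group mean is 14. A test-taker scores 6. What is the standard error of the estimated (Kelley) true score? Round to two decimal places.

1.13

SD = √16 ≈ 4.0000
Full-length reliability (Spearman-Brown) = 2(0.84)/(1+0.84) ≈ 0.9130
SE_est = 4.0000·√[r(1 − r)] ≈ 1.1271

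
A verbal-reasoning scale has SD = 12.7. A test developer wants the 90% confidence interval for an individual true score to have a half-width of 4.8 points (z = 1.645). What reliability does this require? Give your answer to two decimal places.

0.95

SEM needed = half-width / z = 4.8/1.645 ≈ 2.918
r = 1 − (2.918/12.7)² ≈ 1 − 0.053 ≈ 0.947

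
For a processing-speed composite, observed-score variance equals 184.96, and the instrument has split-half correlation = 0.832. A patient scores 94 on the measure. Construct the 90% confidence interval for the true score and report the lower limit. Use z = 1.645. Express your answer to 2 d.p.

SD = √184.96 ≃ 13.600
r_full = 2·0.832 / (1 + 0.832) ≃ 0.908
SEM = 13.600×√(1 − 0.908) ≃ 4.118
Margin = 1.645 × 4.118 ≃ 6.775
Lower limit = 94 − 6.775 ≃ 87.225

87.23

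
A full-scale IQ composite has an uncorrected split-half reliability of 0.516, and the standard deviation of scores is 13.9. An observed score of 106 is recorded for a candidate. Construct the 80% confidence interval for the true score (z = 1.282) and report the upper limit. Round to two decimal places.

Spearman-Brown: r = 2(0.516) / (1 + 0.516) = 1.032 / 1.516 ≃ 0.681
SEM = 13.900·√(1 − 0.681) ≃ 7.854
Half-width = 1.282·7.854 ≃ 10.069
Upper bound: 106 + 10.069 = 116.069

116.07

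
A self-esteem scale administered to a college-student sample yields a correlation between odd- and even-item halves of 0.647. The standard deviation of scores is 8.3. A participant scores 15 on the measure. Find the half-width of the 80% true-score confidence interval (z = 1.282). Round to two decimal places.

r_full = 2·0.647 / (1 + 0.647) ≃ 0.7857
SEM = 8.3000 · √(1 − 0.7857) = 8.3000 · √0.2143 ≃ 8.3000 · 0.4630 ≃ 3.8425
Margin = 1.282 · 3.8425 ≃ 4.9261

4.93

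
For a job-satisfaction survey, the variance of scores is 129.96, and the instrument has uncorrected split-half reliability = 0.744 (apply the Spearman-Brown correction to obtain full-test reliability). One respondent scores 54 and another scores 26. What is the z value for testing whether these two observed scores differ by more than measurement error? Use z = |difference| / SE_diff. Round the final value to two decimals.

4.53

SD = √129.96 = 11.4000
r_full = 2·0.744 / (1 + 0.744) ≈ 0.8532
SEM = 11.4000 · √(1 − 0.8532) = 11.4000 · √0.1468 ≈ 11.4000 · 0.3831 ≈ 4.3677
Standard error of the difference = 4.3677·√2 ≈ 6.1768
z = 28 / 6.1768 ≈ 4.5331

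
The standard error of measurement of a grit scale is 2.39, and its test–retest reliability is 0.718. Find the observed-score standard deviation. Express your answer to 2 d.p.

4.50

σ = SEM·(1 − r)^(−1/2) ≃ 2.39×1.8831 ≃ 4.5006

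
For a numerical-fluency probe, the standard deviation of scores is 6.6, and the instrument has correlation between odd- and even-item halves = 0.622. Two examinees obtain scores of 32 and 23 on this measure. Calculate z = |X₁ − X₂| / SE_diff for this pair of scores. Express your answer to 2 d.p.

Spearman-Brown: r = 2(0.622) / (1 + 0.622) = 1.2440 / 1.6220 ≈ 0.7670
SEM = 6.6000 × √(1 − 0.7670) = 6.6000 × √0.2330 ≈ 6.6000 × 0.4827 ≈ 3.1861
SE_diff = √2 × SEM ≈ 4.5059
z = |32 − 23| / 4.5059 = 9 / 4.5059 ≈ 1.9974

2.00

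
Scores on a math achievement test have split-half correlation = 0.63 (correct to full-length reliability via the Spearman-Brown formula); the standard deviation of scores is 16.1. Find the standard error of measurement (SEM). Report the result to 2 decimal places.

7.67

r_full = 2·0.63 / (1 + 0.63) ≈ 0.77301
SEM = 16.10000*√(1 − 0.77301) ≈ 7.67066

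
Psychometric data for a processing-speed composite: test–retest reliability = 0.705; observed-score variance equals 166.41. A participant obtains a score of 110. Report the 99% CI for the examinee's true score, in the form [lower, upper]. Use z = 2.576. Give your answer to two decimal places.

SD = √166.41 ≈ 12.9000
SEM = 12.9000×√(1 − 0.7050) ≈ 7.0065
Margin = 2.576 × 7.0065 ≈ 18.0487
CI = 110 ± 18.0487 → [91.9513, 128.0487]

[91.95, 128.05]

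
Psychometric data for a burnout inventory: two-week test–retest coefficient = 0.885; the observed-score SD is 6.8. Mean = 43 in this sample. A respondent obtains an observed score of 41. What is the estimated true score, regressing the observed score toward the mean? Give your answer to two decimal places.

Estimated true score = 0.885·41 + (1 − 0.885)·43 ≈ 41.230

41.23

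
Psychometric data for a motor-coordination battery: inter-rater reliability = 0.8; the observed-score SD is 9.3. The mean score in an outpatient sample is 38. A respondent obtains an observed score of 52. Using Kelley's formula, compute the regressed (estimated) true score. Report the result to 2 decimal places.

49.20

Estimated true score = 0.80000*52 + (1 − 0.80000)*38 ≃ 49.20000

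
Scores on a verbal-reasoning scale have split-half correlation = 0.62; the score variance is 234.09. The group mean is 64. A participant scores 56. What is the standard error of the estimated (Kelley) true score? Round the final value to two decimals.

SD = √234.09 ≈ 15.3000
r_full = 2·0.62 / (1 + 0.62) ≈ 0.7654
SE_est = SD × √(r(1 − r)) = 15.3000 × √0.1795 ≈ 15.3000 × 0.4237 ≈ 6.4830

6.48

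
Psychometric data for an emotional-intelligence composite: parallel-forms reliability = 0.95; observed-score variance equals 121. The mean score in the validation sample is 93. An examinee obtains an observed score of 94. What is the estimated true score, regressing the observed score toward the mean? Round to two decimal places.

93.95

T̂ = r·X + (1 − r)·M = 0.950·94 + 0.050·93 = 89.300 + 4.650 ≈ 93.950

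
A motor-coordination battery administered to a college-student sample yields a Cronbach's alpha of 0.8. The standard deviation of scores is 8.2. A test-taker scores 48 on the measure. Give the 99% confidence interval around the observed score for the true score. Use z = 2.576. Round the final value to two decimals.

SEM = 8.2000·√(1 − 0.8000) ≈ 3.6672
Half-width = 2.576·3.6672 ≈ 9.4466
Interval: (38.5534, 57.4466)

[38.55, 57.45]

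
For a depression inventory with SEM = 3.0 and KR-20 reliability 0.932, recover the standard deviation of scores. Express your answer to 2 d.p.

11.50

σ = SEM·(1 − r)^(−1/2) ≈ 3.0*3.8348 ≈ 11.5045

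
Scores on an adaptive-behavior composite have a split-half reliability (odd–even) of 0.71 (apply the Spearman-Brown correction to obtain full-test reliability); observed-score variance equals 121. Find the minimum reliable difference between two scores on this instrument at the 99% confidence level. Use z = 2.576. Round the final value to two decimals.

σ = 121^(1/2) = 11.00000
r_full = 2·0.71 / (1 + 0.71) ≃ 0.83041
SEM = 11.00000·√(1 − 0.83041) ≃ 4.52995
SE_diff = SEM · √2 ≃ 4.52995 · 1.41421 ≃ 6.40632
Minimum reliable difference = 2.576 · SE_diff ≃ 2.576 · 6.40632 ≃ 16.50268

16.50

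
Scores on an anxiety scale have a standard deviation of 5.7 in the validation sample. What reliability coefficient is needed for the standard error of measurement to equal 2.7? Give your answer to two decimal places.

r = 1 − (SEM / SD)² = 1 − (2.7000 / 5.7)² ≈ 1 − 0.2244 ≈ 0.7756

0.78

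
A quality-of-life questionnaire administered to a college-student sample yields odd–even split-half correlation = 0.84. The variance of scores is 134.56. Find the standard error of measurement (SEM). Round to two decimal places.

SD = √134.56 ≈ 11.600
r_full = 2·0.84 / (1 + 0.84) ≈ 0.913
SEM = 11.600 × √(1 − 0.913) = 11.600 × √0.087 ≈ 11.600 × 0.295 ≈ 3.421

3.42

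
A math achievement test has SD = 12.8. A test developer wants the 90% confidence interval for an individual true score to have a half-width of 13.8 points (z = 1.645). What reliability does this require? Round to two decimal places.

0.57

Required SEM = 13.8 / 1.645 ≈ 8.38906
r = 1 − (8.38906/12.8)² ≈ 1 − 0.42954 ≈ 0.57046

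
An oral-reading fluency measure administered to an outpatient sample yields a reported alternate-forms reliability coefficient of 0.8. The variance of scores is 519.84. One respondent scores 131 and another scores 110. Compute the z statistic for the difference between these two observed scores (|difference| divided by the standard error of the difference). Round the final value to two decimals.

1.46

SD = √519.84 = 22.800
The standard error of measurement is 22.800·√(1 − 0.800) ≈ 22.800·0.447 ≈ 10.196.
SE_diff = √2 · SEM ≈ 14.420
z = 21 / 14.420 ≈ 1.456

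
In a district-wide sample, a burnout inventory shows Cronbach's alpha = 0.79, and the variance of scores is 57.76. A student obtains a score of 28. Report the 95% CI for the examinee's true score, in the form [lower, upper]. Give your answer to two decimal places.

[21.17, 34.83]

SD = √57.76 ≈ 7.600
SEM = 7.600 * √(1 − 0.790) = 7.600 * √0.210 ≈ 7.600 * 0.458 ≈ 3.483
Margin = 1.96 * 3.483 ≈ 6.826
95% CI: 28 ± 6.826 = [21.174, 34.826]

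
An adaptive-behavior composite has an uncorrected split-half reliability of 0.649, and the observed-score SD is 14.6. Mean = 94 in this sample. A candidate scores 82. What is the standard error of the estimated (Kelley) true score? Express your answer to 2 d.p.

5.98

Full-length reliability (Spearman-Brown) = 2(0.649)/(1+0.649) ≈ 0.787
SE_est = 14.600·√[r(1 − r)] ≈ 5.976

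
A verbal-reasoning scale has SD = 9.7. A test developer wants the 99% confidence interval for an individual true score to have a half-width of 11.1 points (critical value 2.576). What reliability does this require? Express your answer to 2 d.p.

Required SEM = 11.1 / 2.576 ≈ 4.30901
r = 1 − (SEM / SD)² = 1 − (4.30901 / 9.7)² ≈ 1 − 0.19734 ≈ 0.80266

0.80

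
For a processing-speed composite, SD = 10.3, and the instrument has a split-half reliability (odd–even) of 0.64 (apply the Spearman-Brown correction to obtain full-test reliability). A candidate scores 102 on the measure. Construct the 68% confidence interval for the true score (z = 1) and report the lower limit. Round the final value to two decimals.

97.17

r_full = 2·0.64 / (1 + 0.64) ≈ 0.7805
The standard error of measurement is 10.3000×√(1 − 0.7805) ≈ 10.3000×0.4685 ≈ 4.8258.
1 × SEM ≈ 4.8258
Lower limit = 102 − 4.8258 ≈ 97.1742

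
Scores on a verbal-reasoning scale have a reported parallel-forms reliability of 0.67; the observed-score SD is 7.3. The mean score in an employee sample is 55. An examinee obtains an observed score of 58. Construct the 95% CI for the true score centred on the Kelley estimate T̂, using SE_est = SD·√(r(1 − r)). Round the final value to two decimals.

[50.28, 63.74]

T̂ = 0.670(58) + 0.330(55) ≃ 57.010
SE_est = 7.300·√[r(1 − r)] ≃ 3.433
CI = 57.010 ± 1.96 × 3.433 → [50.282, 63.738]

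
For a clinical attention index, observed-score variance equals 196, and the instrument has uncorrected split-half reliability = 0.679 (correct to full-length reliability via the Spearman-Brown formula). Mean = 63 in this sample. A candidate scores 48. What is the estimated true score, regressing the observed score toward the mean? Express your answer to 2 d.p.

50.87

Spearman-Brown: r = 2(0.679) / (1 + 0.679) = 1.35800 / 1.67900 ≈ 0.80881
Estimated true score = 0.80881*48 + (1 − 0.80881)*63 ≈ 50.86778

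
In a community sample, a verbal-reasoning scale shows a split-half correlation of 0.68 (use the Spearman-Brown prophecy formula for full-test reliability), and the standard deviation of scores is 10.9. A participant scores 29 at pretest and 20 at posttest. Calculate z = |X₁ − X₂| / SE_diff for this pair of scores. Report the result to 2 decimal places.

r_full = 2·0.68 / (1 + 0.68) ≃ 0.8095
SEM = 10.9000 · √(1 − 0.8095) = 10.9000 · √0.1905 ≃ 10.9000 · 0.4364 ≃ 4.7572
Standard error of the difference = 4.7572·√2 ≃ 6.7276
z = 9 / 6.7276 ≃ 1.3378

1.34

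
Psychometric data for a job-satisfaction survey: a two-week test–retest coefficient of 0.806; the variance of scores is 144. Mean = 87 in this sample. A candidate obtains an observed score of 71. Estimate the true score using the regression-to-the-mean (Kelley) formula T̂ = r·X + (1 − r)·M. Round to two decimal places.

74.10

T̂ = 0.8060(71) + 0.1940(87) ≈ 74.1040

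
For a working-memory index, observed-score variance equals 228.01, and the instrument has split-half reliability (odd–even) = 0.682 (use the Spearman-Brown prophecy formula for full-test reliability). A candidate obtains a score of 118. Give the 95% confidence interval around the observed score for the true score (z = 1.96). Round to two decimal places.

σ = 228.01^(1/2) = 15.10000
Spearman-Brown: r = 2(0.682) / (1 + 0.682) = 1.36400 / 1.68200 ≈ 0.81094
SEM = 15.10000·√(1 − 0.81094) ≈ 6.56565
Margin = 1.96 · 6.56565 ≈ 12.86867
95% CI: 118 ± 12.86867 = [105.13133, 130.86867]

[105.13, 130.87]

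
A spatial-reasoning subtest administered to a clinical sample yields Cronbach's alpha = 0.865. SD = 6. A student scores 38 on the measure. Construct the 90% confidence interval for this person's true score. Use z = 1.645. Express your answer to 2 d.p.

[34.37, 41.63]

SEM = 6.000*√(1 − 0.865) ≃ 2.205
1.645 * SEM ≃ 3.626
90% CI: 38 ± 3.626 = [34.374, 41.626]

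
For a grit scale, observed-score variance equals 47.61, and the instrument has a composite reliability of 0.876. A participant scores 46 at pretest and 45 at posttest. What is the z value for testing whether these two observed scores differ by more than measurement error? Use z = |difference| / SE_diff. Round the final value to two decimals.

σ = 47.61^(1/2) = 6.900
SEM = 6.900 · √(1 − 0.876) = 6.900 · √0.124 ≈ 6.900 · 0.352 ≈ 2.430
Standard error of the difference = 2.430·√2 ≈ 3.436
z = |46 − 45| / 3.436 = 1 / 3.436 ≈ 0.291

0.29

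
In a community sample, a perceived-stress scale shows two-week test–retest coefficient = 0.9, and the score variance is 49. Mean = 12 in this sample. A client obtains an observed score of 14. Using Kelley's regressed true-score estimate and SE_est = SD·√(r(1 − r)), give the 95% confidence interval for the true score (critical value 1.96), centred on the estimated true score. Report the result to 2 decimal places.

σ = 49^(1/2) = 7.000
Estimated true score = 0.900·14 + (1 − 0.900)·12 ≃ 13.800
SE_est = SD · √(r(1 − r)) = 7.000 · √0.090 ≃ 7.000 · 0.300 ≃ 2.100
95% CI: 13.800 ± 4.116 ≃ (9.684, 17.916)

[9.68, 17.92]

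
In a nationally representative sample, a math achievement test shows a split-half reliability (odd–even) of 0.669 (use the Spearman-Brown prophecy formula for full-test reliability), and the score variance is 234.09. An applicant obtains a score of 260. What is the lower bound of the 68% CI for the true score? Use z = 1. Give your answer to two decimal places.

σ = 234.09^(1/2) = 15.3000
Full-length reliability (Spearman-Brown) = 2(0.669)/(1+0.669) ≈ 0.8017
SEM = 15.3000*√(1 − 0.8017) ≈ 6.8136
1 * SEM ≈ 6.8136
Lower bound: 260 − 6.8136 = 253.1864

253.19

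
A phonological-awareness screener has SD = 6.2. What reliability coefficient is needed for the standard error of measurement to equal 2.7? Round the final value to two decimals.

r = 1 − (2.7000/6.2)² ≈ 1 − 0.1896 ≈ 0.8104

0.81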